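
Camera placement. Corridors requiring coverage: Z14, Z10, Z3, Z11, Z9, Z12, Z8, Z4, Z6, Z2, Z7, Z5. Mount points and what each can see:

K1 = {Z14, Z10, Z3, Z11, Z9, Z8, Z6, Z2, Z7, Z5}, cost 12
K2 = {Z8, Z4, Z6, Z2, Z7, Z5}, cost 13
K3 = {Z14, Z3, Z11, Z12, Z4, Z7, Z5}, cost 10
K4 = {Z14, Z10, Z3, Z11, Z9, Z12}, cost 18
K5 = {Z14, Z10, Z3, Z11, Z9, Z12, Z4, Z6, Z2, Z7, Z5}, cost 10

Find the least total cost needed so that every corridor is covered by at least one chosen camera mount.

K1, K3 cover every corridor at cost 12 + 10 = 22.
Any cover uses at least 2 camera mounts; among all covering selections none totals below 22.

22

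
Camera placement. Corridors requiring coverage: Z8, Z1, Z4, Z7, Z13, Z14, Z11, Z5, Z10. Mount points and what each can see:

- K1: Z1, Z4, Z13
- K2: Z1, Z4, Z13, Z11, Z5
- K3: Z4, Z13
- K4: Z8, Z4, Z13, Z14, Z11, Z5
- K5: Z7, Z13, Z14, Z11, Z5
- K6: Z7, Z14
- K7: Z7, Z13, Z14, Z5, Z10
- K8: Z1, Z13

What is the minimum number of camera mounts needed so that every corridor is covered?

3

K1, K4, K7 together cover {Z8, Z1, Z4, Z7, Z13, Z14, Z11, Z5, Z10} — every corridor.
No 2 of the 8 camera mounts cover everything (all 28 pairs fall short), so 3 is minimum.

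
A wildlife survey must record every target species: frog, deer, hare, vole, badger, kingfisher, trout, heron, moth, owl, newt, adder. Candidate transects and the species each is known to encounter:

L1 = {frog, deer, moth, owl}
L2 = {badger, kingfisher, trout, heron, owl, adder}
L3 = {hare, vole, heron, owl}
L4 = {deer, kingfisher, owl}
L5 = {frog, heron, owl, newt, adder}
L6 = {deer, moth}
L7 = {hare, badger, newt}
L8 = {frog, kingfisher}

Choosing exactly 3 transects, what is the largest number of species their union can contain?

11

Choosing L1, L2, L3 covers {frog, deer, hare, vole, badger, kingfisher, trout, heron, moth, owl, adder} — 11 species.
No choice of 3 transects does better; here newt is left uncovered.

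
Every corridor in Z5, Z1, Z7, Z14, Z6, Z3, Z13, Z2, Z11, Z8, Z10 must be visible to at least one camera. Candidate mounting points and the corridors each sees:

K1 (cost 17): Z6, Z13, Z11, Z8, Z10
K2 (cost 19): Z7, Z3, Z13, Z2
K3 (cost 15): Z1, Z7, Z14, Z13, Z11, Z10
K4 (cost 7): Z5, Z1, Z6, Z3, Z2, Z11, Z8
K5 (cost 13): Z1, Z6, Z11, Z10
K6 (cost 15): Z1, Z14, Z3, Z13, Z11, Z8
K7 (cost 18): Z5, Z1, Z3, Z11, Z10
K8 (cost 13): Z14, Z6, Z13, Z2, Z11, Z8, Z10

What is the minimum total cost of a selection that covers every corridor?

K3, K4 cover every corridor at cost 15 + 7 = 22.
Any cover uses at least 2 camera mounts; among all covering selections none totals below 22.

22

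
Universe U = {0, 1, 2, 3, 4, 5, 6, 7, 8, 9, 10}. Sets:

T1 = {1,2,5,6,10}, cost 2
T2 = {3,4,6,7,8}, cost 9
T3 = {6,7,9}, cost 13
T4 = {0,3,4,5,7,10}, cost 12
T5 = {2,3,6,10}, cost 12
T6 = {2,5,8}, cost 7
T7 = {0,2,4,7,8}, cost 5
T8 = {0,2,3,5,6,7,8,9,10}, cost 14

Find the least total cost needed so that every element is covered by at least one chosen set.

21

T1, T7, T8 cover every element at cost 2 + 5 + 14 = 21.
Any cover uses at least 3 sets; among all covering selections none totals below 21.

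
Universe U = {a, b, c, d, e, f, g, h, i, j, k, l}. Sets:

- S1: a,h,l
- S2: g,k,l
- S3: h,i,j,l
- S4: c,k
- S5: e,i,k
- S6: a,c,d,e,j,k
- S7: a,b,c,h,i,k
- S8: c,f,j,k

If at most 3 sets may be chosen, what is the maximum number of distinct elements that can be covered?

11

Choosing S2, S6, S7 covers {a, b, c, d, e, g, h, i, j, k, l} — 11 elements.
No choice of 3 sets does better; here f is left uncovered.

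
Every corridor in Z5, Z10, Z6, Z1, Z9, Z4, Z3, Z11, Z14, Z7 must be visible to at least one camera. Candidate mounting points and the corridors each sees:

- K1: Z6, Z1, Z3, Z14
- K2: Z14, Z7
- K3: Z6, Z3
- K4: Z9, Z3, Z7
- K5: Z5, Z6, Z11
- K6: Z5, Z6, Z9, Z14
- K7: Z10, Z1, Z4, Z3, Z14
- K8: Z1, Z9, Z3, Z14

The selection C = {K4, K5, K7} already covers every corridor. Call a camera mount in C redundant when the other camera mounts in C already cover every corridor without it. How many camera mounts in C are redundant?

0

Drop K4: Z9, Z7 uncovered — not redundant.
Drop K5: Z5, Z6, Z11 uncovered — not redundant.
Drop K7: Z10, Z1, Z4, Z14 uncovered — not redundant.
None of the camera mounts in C is redundant.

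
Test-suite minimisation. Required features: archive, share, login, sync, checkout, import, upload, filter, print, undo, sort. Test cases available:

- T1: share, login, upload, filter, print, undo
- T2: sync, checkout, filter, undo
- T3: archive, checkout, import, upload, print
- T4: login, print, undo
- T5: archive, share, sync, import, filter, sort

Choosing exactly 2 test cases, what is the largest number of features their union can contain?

10

Choosing T1, T5 covers {archive, share, login, sync, import, upload, filter, print, undo, sort} — 10 features.
No choice of 2 test cases does better; here checkout is left uncovered.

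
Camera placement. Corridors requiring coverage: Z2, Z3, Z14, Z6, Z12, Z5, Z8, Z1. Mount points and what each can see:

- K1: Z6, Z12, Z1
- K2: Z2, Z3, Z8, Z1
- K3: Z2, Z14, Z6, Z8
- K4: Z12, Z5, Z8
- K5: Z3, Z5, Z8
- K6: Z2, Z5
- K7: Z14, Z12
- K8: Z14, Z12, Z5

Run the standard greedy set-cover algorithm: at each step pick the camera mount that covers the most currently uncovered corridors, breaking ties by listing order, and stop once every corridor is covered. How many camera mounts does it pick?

Pick 1: K2 covers 4 new corridors (Z2, Z3, Z8, Z1).
Pick 2: K8 covers 3 new corridors (Z14, Z12, Z5).
Pick 3: K1 covers 1 new corridors (Z6).
Greedy uses 3 camera mounts.

3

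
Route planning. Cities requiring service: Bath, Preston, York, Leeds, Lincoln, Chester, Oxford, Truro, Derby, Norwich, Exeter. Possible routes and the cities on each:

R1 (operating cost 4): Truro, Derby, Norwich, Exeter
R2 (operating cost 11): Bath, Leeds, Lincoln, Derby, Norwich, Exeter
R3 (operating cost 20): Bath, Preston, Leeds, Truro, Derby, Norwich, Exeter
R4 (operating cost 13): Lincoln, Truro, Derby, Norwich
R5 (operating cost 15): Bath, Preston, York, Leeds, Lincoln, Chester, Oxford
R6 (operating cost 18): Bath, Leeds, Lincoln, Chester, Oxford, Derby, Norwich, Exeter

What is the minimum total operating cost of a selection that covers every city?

19

R1, R5 cover every city at operating cost 4 + 15 = 19.
Any cover uses at least 2 routes; among all covering selections none totals below 19.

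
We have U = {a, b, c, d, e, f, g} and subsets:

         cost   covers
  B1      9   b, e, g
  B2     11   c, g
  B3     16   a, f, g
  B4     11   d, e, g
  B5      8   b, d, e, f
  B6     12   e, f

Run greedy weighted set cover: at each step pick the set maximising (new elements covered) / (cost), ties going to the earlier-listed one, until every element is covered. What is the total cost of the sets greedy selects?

Pick 1: B5 adds 4 new (b, d, e, f) at cost 8 (ratio 4/8).
Pick 2: B2 adds 2 new (c, g) at cost 11 (ratio 2/11).
Pick 3: B3 adds 1 new (a) at cost 16 (ratio 1/16).
Greedy total cost: 8 + 11 + 16 = 35.

35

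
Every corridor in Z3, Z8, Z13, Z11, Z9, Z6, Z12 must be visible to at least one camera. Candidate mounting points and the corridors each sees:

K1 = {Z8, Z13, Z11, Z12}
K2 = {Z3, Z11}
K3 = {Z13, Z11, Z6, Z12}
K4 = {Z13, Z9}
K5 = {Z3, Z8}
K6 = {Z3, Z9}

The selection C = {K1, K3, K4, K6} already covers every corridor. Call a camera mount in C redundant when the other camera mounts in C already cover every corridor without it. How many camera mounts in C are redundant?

Drop K1: Z8 uncovered — not redundant.
Drop K3: Z6 uncovered — not redundant.
Drop K4: the rest still cover every corridor — redundant.
Drop K6: Z3 uncovered — not redundant.
1 redundant: K4.

1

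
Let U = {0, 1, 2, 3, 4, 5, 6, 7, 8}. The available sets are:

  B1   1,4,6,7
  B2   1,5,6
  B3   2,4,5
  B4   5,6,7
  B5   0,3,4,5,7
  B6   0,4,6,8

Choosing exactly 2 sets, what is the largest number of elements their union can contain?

Choosing B1, B5 covers {0, 1, 3, 4, 5, 6, 7} — 7 elements.
No choice of 2 sets does better; here 2, 8 are left uncovered.

7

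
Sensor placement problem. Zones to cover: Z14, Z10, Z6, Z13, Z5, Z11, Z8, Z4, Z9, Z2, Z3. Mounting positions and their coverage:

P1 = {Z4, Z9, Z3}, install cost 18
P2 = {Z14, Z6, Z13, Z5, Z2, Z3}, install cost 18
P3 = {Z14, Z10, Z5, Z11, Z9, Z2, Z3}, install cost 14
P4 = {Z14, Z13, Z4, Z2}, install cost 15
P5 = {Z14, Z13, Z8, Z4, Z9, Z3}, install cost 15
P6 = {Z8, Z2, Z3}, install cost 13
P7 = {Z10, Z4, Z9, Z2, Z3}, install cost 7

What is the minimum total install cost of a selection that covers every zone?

P2, P3, P5 cover every zone at install cost 18 + 14 + 15 = 47.
Any cover uses at least 3 sensor positions; among all covering selections none totals below 47.
Greedy by coverage-per-install cost would pick P7, P2, P6, P3 for 52 — worse than the optimum 47.

47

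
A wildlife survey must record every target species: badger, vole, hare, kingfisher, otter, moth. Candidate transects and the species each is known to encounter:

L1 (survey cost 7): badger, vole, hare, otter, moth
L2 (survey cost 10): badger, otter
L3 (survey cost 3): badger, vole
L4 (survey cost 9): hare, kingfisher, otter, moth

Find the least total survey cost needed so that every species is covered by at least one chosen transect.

L3, L4 cover every species at survey cost 3 + 9 = 12.
Any cover uses at least 2 transects; among all covering selections none totals below 12.

12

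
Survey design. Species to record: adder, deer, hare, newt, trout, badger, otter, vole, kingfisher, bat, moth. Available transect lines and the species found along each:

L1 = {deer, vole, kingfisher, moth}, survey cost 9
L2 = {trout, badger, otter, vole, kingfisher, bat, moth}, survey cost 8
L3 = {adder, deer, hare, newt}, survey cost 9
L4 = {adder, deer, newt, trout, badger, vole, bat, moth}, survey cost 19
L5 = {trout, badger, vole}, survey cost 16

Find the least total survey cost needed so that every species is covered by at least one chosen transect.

L2, L3 cover every species at survey cost 8 + 9 = 17.
Any cover uses at least 2 transects; among all covering selections none totals below 17.

17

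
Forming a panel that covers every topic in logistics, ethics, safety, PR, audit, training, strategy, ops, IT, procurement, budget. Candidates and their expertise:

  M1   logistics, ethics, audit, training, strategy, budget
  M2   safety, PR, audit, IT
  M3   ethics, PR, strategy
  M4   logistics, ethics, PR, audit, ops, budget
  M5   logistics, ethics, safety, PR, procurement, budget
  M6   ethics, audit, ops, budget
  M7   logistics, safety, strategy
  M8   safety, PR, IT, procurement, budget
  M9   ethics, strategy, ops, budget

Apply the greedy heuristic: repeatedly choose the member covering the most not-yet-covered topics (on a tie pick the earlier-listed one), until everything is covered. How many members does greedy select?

Pick 1: M1 covers 6 new topics (logistics, ethics, audit, training, strategy, budget).
Pick 2: M8 covers 4 new topics (safety, PR, IT, procurement).
Pick 3: M4 covers 1 new topics (ops).
Greedy uses 3 members.

3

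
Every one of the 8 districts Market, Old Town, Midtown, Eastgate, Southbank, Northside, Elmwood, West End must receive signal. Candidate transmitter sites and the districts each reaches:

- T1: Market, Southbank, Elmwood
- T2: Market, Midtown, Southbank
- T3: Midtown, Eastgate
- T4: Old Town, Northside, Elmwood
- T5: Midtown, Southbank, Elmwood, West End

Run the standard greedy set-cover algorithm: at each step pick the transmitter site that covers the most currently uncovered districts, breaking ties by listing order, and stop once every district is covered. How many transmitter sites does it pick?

4

Pick 1: T5 covers 4 new districts (Midtown, Southbank, Elmwood, West End).
Pick 2: T4 covers 2 new districts (Old Town, Northside).
Pick 3: T1 covers 1 new districts (Market).
Pick 4: T3 covers 1 new districts (Eastgate).
Greedy uses 4 transmitter sites.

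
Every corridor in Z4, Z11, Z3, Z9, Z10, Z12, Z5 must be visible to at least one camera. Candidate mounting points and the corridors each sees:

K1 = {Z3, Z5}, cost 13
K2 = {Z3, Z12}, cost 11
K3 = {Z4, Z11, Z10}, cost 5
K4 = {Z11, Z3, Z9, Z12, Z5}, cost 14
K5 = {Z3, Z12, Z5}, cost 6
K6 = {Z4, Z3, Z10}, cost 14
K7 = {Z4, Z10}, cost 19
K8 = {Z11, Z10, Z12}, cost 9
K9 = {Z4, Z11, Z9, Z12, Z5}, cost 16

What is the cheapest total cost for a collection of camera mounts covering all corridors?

19

K3, K4 cover every corridor at cost 5 + 14 = 19.
Any cover uses at least 2 camera mounts; among all covering selections none totals below 19.
Greedy by coverage-per-cost would pick K3, K5, K4 for 25 — worse than the optimum 19.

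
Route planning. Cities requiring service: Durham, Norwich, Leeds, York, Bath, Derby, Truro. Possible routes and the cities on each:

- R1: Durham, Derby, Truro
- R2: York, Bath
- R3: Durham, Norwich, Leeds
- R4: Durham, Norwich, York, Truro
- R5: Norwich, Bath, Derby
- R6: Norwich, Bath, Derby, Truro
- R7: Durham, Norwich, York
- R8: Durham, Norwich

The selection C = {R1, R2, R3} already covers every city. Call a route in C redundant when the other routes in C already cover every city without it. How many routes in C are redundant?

0

Drop R1: Derby, Truro uncovered — not redundant.
Drop R2: York, Bath uncovered — not redundant.
Drop R3: Norwich, Leeds uncovered — not redundant.
None of the routes in C is redundant.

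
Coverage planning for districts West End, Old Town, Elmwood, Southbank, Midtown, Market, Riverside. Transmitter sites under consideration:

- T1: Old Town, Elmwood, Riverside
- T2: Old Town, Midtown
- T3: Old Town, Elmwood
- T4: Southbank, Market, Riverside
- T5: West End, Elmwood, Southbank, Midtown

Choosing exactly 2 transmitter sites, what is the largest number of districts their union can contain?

6

Choosing T1, T5 covers {West End, Old Town, Elmwood, Southbank, Midtown, Riverside} — 6 districts.
No choice of 2 transmitter sites does better; here Market is left uncovered.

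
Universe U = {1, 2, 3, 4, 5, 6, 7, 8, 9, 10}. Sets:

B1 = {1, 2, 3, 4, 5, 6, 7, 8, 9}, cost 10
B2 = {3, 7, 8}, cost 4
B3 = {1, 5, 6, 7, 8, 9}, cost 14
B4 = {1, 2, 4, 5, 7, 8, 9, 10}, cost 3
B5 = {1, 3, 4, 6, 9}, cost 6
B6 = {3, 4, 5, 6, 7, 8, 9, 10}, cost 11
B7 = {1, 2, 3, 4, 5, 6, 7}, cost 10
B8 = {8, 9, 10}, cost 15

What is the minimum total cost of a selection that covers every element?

B4, B5 cover every element at cost 3 + 6 = 9.
Any cover uses at least 2 sets; among all covering selections none totals below 9.

9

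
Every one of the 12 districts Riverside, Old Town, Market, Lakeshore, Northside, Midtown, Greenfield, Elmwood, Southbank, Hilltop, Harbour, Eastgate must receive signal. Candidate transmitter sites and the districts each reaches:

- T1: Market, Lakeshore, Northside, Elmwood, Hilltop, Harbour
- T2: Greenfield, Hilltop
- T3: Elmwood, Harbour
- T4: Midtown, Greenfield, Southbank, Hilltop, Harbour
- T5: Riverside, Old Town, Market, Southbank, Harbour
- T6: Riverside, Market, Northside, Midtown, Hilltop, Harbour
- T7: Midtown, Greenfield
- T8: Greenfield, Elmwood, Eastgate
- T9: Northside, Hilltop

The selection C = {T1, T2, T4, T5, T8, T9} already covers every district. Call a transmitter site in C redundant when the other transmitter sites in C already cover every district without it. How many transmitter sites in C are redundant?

2

Drop T1: Lakeshore uncovered — not redundant.
Drop T2: the rest still cover every district — redundant.
Drop T4: Midtown uncovered — not redundant.
Drop T5: Riverside, Old Town uncovered — not redundant.
Drop T8: Eastgate uncovered — not redundant.
Drop T9: the rest still cover every district — redundant.
2 redundant: T2, T9.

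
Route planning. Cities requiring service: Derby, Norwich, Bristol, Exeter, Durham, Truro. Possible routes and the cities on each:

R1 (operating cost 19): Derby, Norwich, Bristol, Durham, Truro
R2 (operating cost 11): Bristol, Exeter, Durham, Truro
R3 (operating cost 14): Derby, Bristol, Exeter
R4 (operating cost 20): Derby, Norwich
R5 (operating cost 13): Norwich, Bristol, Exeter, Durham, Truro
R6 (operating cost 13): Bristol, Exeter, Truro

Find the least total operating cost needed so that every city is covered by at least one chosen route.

27

R3, R5 cover every city at operating cost 14 + 13 = 27.
Any cover uses at least 2 routes; among all covering selections none totals below 27.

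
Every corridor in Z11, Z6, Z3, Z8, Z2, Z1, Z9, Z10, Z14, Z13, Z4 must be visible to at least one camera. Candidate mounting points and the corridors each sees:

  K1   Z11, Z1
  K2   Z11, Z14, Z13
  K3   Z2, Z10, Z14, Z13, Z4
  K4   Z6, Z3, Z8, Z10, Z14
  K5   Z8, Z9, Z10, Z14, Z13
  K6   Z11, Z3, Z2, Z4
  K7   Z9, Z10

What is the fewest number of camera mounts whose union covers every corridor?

K1, K3, K4, K5 together cover {Z11, Z6, Z3, Z8, Z2, Z1, Z9, Z10, Z14, Z13, Z4} — every corridor.
No 3 of the 7 camera mounts cover everything (all 35 triples fall short), so 4 is minimum.

4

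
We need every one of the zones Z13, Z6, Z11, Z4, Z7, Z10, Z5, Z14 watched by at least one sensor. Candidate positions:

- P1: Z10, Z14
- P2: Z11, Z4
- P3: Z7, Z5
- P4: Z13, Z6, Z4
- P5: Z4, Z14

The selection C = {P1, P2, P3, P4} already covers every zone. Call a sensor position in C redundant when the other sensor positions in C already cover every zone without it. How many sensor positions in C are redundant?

0

Drop P1: Z10, Z14 uncovered — not redundant.
Drop P2: Z11 uncovered — not redundant.
Drop P3: Z7, Z5 uncovered — not redundant.
Drop P4: Z13, Z6 uncovered — not redundant.
None of the sensor positions in C is redundant.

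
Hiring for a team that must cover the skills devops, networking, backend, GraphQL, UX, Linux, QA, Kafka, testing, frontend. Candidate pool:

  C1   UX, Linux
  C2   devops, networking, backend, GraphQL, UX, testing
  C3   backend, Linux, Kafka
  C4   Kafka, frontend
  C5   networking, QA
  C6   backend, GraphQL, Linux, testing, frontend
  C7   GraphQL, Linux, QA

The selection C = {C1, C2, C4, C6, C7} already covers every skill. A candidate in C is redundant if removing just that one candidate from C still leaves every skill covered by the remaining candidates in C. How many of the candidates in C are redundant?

2

Drop C1: the rest still cover every skill — redundant.
Drop C2: devops, networking uncovered — not redundant.
Drop C4: Kafka uncovered — not redundant.
Drop C6: the rest still cover every skill — redundant.
Drop C7: QA uncovered — not redundant.
2 redundant: C1, C6.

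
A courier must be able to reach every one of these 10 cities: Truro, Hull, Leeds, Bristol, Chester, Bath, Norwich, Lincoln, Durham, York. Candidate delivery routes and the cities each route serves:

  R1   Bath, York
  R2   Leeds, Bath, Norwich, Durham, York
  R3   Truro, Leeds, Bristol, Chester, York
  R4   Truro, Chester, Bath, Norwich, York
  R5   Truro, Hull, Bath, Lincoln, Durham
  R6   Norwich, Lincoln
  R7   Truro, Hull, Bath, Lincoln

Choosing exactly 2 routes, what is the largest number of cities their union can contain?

Choosing R3, R5 covers {Truro, Hull, Leeds, Bristol, Chester, Bath, Lincoln, Durham, York} — 9 cities.
No choice of 2 routes does better; here Norwich is left uncovered.

9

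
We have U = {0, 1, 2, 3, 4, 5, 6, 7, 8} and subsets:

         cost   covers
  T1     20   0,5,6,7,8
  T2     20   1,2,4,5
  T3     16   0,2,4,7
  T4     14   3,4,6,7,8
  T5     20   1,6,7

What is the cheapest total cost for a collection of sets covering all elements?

50

T2, T3, T4 cover every element at cost 20 + 16 + 14 = 50.
Any cover uses at least 3 sets; among all covering selections none totals below 50.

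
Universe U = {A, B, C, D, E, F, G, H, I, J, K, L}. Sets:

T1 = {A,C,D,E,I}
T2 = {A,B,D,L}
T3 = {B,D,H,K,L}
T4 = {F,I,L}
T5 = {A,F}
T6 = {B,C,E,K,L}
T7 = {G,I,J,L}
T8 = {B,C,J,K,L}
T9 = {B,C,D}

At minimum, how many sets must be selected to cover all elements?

4

T1, T3, T4, T7 together cover {A, B, C, D, E, F, G, H, I, J, K, L} — every element.
No 3 of the 9 sets cover everything (all 84 triples fall short), so 4 is minimum.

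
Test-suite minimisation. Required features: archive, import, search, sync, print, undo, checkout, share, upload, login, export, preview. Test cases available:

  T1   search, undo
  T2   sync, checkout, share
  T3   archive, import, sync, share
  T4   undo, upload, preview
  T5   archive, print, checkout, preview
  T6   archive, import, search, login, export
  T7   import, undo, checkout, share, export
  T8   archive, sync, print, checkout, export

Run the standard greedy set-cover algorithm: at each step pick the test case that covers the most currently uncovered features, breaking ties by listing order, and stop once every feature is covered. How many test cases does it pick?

Pick 1: T6 covers 5 new features (archive, import, search, login, export).
Pick 2: T2 covers 3 new features (sync, checkout, share).
Pick 3: T4 covers 3 new features (undo, upload, preview).
Pick 4: T5 covers 1 new features (print).
Greedy uses 4 test cases.

4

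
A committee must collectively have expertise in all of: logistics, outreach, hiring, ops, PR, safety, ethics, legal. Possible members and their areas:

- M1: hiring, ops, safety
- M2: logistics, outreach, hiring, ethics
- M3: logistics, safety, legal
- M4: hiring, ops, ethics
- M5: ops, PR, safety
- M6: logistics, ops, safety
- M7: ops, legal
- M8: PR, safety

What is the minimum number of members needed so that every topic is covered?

3

M2, M3, M5 together cover {logistics, outreach, hiring, ops, PR, safety, ethics, legal} — every topic.
No 2 of the 8 members cover everything (all 28 pairs fall short), so 3 is minimum.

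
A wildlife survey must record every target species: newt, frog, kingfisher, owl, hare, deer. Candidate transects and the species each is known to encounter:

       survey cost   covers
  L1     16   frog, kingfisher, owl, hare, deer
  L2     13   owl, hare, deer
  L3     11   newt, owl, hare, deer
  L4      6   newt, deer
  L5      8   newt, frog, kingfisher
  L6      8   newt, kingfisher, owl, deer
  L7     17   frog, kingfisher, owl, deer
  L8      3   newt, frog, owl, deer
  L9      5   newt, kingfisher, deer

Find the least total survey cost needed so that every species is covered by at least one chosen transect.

L1, L8 cover every species at survey cost 16 + 3 = 19.
Any cover uses at least 2 transects; among all covering selections none totals below 19.

19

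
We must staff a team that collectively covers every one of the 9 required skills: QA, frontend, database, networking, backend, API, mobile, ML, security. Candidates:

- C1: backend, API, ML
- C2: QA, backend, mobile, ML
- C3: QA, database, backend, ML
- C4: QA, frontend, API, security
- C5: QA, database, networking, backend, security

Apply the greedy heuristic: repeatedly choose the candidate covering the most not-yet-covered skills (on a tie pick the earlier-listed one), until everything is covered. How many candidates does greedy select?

4

Pick 1: C5 covers 5 new skills (QA, database, networking, backend, security).
Pick 2: C1 covers 2 new skills (API, ML).
Pick 3: C2 covers 1 new skills (mobile).
Pick 4: C4 covers 1 new skills (frontend).
Greedy uses 4 candidates. (The true minimum is 3.)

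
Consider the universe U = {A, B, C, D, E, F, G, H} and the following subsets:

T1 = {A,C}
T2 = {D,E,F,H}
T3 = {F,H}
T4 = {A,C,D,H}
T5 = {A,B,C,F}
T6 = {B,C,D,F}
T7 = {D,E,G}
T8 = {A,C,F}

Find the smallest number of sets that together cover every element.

3

T2, T5, T7 together cover {A, B, C, D, E, F, G, H} — every element.
No 2 of the 8 sets cover everything (all 28 pairs fall short), so 3 is minimum.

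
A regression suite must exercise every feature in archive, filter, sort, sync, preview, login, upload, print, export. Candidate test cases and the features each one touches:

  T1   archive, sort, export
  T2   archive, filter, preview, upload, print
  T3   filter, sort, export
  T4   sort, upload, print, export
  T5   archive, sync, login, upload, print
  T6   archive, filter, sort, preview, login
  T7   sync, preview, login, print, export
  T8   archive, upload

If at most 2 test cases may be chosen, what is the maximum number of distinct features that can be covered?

Choosing T2, T7 covers {archive, filter, sync, preview, login, upload, print, export} — 8 features.
No choice of 2 test cases does better; here sort is left uncovered.

8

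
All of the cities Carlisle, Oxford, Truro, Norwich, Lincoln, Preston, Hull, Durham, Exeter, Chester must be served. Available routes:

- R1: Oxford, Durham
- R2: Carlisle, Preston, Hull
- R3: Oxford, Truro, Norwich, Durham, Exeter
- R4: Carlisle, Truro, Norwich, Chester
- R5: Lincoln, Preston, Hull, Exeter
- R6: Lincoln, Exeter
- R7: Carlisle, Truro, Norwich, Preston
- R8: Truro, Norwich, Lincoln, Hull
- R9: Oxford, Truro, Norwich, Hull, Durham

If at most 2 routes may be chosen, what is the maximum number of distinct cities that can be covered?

Choosing R2, R3 covers {Carlisle, Oxford, Truro, Norwich, Preston, Hull, Durham, Exeter} — 8 cities.
No choice of 2 routes does better; here Lincoln, Chester are left uncovered.

8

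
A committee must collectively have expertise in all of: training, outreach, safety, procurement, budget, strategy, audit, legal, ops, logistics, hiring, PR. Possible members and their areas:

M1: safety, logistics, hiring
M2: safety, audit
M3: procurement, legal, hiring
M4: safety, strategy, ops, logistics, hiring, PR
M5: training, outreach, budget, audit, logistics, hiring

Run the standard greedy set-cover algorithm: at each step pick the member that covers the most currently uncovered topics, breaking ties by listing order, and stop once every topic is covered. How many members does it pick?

Pick 1: M4 covers 6 new topics (safety, strategy, ops, logistics, hiring, PR).
Pick 2: M5 covers 4 new topics (training, outreach, budget, audit).
Pick 3: M3 covers 2 new topics (procurement, legal).
Greedy uses 3 members.

3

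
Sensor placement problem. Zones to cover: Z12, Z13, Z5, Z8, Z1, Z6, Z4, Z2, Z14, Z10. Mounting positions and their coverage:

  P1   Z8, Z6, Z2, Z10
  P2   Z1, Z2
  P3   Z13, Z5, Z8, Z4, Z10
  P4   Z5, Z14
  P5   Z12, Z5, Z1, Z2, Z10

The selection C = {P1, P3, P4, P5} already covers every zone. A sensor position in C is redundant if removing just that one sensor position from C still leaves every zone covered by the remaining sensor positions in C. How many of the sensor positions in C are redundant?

0

Drop P1: Z6 uncovered — not redundant.
Drop P3: Z13, Z4 uncovered — not redundant.
Drop P4: Z14 uncovered — not redundant.
Drop P5: Z12, Z1 uncovered — not redundant.
None of the sensor positions in C is redundant.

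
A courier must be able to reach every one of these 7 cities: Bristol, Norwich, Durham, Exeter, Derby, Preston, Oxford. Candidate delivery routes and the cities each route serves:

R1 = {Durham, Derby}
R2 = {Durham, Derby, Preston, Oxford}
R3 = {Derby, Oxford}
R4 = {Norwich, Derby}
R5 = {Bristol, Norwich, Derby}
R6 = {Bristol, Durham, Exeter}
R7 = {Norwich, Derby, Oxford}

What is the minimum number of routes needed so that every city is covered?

3

R2, R4, R6 together cover {Bristol, Norwich, Durham, Exeter, Derby, Preston, Oxford} — every city.
No 2 of the 7 routes cover everything (all 21 pairs fall short), so 3 is minimum.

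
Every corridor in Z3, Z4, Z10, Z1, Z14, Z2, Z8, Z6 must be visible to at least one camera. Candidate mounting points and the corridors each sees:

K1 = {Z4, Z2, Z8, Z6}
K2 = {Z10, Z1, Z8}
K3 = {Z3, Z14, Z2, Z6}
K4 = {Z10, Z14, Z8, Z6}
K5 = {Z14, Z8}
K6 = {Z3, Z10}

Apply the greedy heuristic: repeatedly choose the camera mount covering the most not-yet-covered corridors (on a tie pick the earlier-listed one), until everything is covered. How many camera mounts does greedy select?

3

Pick 1: K1 covers 4 new corridors (Z4, Z2, Z8, Z6).
Pick 2: K2 covers 2 new corridors (Z10, Z1).
Pick 3: K3 covers 2 new corridors (Z3, Z14).
Greedy uses 3 camera mounts.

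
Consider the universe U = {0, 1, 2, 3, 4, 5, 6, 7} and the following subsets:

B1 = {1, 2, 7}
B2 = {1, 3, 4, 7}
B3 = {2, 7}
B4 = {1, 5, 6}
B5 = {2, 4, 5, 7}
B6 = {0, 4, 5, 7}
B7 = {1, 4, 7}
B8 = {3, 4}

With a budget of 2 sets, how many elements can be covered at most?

Choosing B1, B6 covers {0, 1, 2, 4, 5, 7} — 6 elements.
No choice of 2 sets does better; here 3, 6 are left uncovered.

6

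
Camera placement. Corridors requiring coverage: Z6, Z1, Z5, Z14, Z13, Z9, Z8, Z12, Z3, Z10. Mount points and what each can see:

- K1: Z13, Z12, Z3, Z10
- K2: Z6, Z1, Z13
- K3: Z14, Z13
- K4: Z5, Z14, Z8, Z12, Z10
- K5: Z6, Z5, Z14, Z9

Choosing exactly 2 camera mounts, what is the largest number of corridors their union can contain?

Choosing K1, K5 covers {Z6, Z5, Z14, Z13, Z9, Z12, Z3, Z10} — 8 corridors.
No choice of 2 camera mounts does better; here Z1, Z8 are left uncovered.

8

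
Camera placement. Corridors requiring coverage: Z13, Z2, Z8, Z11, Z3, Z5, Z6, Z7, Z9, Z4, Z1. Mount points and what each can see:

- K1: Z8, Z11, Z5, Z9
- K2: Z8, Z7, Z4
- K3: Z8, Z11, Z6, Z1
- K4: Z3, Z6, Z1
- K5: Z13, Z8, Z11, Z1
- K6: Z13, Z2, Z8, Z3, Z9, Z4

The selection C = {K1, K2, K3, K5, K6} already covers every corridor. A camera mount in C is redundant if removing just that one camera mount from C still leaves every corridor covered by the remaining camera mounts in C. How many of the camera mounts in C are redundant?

1

Drop K1: Z5 uncovered — not redundant.
Drop K2: Z7 uncovered — not redundant.
Drop K3: Z6 uncovered — not redundant.
Drop K5: the rest still cover every corridor — redundant.
Drop K6: Z2, Z3 uncovered — not redundant.
1 redundant: K5.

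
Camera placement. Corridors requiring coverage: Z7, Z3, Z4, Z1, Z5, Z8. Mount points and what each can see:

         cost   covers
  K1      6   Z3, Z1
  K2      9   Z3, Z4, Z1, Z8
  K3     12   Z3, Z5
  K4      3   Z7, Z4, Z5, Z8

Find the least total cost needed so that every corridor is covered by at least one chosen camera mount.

K1, K4 cover every corridor at cost 6 + 3 = 9.
Any cover uses at least 2 camera mounts; among all covering selections none totals below 9.

9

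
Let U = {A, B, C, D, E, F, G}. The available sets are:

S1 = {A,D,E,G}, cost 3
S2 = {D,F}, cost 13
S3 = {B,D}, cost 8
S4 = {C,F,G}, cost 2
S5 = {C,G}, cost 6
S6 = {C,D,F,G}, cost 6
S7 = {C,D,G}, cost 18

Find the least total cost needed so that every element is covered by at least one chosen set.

S1, S3, S4 cover every element at cost 3 + 8 + 2 = 13.
Any cover uses at least 3 sets; among all covering selections none totals below 13.

13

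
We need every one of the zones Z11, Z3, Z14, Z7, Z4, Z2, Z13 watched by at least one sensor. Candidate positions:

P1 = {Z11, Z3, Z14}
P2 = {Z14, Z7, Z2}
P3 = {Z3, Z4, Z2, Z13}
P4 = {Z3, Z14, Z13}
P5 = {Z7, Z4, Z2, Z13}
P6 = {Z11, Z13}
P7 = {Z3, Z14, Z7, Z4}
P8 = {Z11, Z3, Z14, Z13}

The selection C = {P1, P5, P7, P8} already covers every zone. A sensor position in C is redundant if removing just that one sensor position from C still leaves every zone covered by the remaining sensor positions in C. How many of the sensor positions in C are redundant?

3

Drop P1: the rest still cover every zone — redundant.
Drop P5: Z2 uncovered — not redundant.
Drop P7: the rest still cover every zone — redundant.
Drop P8: the rest still cover every zone — redundant.
3 redundant: P1, P7, P8.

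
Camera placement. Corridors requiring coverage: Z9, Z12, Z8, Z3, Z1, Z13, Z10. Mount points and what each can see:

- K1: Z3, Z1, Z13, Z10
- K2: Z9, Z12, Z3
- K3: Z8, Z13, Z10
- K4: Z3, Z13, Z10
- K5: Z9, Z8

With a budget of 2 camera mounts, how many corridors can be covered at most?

Choosing K1, K2 covers {Z9, Z12, Z3, Z1, Z13, Z10} — 6 corridors.
No choice of 2 camera mounts does better; here Z8 is left uncovered.

6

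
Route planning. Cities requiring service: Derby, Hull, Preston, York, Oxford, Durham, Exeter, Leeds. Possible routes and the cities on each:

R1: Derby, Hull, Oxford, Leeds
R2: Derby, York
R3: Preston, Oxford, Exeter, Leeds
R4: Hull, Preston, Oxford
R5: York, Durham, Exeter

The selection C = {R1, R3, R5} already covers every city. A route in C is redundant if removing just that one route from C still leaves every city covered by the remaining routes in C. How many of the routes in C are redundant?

Drop R1: Derby, Hull uncovered — not redundant.
Drop R3: Preston uncovered — not redundant.
Drop R5: York, Durham uncovered — not redundant.
None of the routes in C is redundant.

0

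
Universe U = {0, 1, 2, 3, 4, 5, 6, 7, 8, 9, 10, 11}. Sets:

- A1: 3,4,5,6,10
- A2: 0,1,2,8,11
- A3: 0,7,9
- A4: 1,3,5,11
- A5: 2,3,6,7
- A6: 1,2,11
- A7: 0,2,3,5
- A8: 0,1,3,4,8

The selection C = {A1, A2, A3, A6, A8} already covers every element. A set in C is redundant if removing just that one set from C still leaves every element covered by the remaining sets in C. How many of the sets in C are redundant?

Drop A1: 5, 6, 10 uncovered — not redundant.
Drop A2: the rest still cover every element — redundant.
Drop A3: 7, 9 uncovered — not redundant.
Drop A6: the rest still cover every element — redundant.
Drop A8: the rest still cover every element — redundant.
3 redundant: A2, A6, A8.

3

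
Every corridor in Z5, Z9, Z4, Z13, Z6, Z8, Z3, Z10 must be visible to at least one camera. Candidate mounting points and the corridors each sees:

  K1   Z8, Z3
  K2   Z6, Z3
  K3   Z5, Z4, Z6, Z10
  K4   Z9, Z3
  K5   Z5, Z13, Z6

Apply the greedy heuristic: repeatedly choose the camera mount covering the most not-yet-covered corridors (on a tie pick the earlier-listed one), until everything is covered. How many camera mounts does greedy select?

Pick 1: K3 covers 4 new corridors (Z5, Z4, Z6, Z10).
Pick 2: K1 covers 2 new corridors (Z8, Z3).
Pick 3: K4 covers 1 new corridors (Z9).
Pick 4: K5 covers 1 new corridors (Z13).
Greedy uses 4 camera mounts.

4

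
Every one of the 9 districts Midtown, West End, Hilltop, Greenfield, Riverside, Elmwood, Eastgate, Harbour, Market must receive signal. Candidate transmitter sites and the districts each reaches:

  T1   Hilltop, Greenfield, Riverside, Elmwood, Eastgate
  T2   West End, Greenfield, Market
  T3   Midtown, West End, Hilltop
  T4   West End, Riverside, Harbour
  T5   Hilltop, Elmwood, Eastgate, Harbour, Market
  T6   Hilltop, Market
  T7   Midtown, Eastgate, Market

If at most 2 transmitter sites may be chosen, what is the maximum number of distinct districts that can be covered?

7

Choosing T1, T2 covers {West End, Hilltop, Greenfield, Riverside, Elmwood, Eastgate, Market} — 7 districts.
No choice of 2 transmitter sites does better; here Midtown, Harbour are left uncovered.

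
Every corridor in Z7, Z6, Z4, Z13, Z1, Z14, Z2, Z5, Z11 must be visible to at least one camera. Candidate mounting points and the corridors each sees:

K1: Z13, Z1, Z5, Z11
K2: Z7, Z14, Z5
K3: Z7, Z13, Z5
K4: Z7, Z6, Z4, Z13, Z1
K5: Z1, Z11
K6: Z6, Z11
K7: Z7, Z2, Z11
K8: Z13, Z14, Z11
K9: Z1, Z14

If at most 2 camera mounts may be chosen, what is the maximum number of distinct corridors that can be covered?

7

Choosing K1, K4 covers {Z7, Z6, Z4, Z13, Z1, Z5, Z11} — 7 corridors.
No choice of 2 camera mounts does better; here Z14, Z2 are left uncovered.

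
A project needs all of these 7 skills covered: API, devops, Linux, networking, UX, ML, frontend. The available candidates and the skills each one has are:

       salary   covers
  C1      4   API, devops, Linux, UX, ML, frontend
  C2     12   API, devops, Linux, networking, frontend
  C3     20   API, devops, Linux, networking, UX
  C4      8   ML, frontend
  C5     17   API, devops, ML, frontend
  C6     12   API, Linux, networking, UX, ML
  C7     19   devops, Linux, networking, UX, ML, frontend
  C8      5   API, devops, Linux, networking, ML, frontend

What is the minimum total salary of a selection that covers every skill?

C1, C8 cover every skill at salary 4 + 5 = 9.
Any cover uses at least 2 candidates; among all covering selections none totals below 9.

9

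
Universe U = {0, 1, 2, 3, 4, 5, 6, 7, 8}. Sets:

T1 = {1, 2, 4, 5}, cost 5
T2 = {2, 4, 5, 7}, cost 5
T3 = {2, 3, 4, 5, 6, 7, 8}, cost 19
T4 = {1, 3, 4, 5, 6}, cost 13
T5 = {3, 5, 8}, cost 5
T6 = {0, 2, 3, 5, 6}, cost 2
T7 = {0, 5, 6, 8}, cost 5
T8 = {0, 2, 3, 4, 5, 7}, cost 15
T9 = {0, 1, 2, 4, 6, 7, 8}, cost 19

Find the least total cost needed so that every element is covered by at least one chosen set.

T1, T2, T5, T6 cover every element at cost 5 + 5 + 5 + 2 = 17.
Any cover uses at least 2 sets; among all covering selections none totals below 17.

17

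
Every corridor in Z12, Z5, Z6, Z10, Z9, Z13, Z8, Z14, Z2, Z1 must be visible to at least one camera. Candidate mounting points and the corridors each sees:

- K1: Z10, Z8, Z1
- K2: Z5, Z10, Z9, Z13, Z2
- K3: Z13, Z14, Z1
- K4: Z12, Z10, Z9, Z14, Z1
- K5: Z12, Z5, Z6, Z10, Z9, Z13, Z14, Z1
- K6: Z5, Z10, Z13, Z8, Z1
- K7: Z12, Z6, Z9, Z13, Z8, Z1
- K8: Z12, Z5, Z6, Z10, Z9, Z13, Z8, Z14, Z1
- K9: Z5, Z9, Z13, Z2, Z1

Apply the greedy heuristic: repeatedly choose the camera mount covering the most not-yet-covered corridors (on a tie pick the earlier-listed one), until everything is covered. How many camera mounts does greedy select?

Pick 1: K8 covers 9 new corridors (Z12, Z5, Z6, Z10, Z9, Z13, Z8, Z14, Z1).
Pick 2: K2 covers 1 new corridors (Z2).
Greedy uses 2 camera mounts.

2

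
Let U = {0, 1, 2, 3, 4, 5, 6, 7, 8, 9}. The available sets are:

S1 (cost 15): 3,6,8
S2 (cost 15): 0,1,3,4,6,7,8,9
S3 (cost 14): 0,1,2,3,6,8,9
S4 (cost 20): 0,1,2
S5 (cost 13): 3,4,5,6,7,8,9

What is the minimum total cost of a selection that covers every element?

27

S3, S5 cover every element at cost 14 + 13 = 27.
Any cover uses at least 2 sets; among all covering selections none totals below 27.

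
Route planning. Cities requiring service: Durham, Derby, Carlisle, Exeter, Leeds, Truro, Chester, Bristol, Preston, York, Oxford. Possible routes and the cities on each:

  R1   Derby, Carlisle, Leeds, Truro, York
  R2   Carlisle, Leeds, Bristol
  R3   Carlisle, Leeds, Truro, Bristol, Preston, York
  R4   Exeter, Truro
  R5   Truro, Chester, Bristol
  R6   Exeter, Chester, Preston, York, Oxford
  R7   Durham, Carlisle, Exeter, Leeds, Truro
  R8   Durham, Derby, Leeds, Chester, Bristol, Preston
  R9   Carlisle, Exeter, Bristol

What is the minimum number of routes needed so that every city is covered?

3

R1, R6, R8 together cover {Durham, Derby, Carlisle, Exeter, Leeds, Truro, Chester, Bristol, Preston, York, Oxford} — every city.
No 2 of the 9 routes cover everything (all 36 pairs fall short), so 3 is minimum.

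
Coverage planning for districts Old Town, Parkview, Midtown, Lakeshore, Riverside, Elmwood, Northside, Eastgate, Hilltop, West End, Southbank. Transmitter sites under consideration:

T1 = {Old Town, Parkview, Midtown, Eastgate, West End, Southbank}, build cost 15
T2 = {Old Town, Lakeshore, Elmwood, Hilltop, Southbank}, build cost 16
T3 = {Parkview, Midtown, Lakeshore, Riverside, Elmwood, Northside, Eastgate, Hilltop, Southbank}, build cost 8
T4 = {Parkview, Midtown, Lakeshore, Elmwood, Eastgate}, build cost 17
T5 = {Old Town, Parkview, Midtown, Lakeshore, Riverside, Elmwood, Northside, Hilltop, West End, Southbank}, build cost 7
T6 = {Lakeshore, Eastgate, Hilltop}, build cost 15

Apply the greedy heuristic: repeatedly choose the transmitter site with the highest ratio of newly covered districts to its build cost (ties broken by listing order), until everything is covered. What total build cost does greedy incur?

15

Pick 1: T5 adds 10 new (Old Town, Parkview, Midtown, Lakeshore, Riverside, Elmwood, Northside, Hilltop, West End, Southbank) at build cost 7 (ratio 10/7).
Pick 2: T3 adds 1 new (Eastgate) at build cost 8 (ratio 1/8).
Greedy total build cost: 7 + 8 = 15.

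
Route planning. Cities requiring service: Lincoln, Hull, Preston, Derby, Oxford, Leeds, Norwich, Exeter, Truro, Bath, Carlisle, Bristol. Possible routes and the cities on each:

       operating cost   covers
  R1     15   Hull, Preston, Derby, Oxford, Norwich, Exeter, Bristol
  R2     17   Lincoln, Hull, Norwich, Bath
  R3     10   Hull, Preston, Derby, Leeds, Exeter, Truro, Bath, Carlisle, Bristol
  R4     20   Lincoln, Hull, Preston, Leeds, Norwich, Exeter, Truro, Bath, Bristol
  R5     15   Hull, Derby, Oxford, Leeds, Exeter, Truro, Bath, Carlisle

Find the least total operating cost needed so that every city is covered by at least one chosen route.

R4, R5 cover every city at operating cost 20 + 15 = 35.
Any cover uses at least 2 routes; among all covering selections none totals below 35.

35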